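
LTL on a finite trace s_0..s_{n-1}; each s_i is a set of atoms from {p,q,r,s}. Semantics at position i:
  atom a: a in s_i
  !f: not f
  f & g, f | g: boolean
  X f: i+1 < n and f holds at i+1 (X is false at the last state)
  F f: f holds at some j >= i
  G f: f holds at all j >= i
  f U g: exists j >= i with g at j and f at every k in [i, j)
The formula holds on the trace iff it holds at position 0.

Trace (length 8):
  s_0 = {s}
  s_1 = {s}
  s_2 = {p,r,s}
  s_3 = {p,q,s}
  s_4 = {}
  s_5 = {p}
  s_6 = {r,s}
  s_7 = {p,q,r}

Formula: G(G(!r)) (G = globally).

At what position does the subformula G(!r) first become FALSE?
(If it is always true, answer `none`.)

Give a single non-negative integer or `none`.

Answer: 0

Derivation:
s_0={s}: G(!r)=False !r=True r=False
s_1={s}: G(!r)=False !r=True r=False
s_2={p,r,s}: G(!r)=False !r=False r=True
s_3={p,q,s}: G(!r)=False !r=True r=False
s_4={}: G(!r)=False !r=True r=False
s_5={p}: G(!r)=False !r=True r=False
s_6={r,s}: G(!r)=False !r=False r=True
s_7={p,q,r}: G(!r)=False !r=False r=True
G(G(!r)) holds globally = False
First violation at position 0.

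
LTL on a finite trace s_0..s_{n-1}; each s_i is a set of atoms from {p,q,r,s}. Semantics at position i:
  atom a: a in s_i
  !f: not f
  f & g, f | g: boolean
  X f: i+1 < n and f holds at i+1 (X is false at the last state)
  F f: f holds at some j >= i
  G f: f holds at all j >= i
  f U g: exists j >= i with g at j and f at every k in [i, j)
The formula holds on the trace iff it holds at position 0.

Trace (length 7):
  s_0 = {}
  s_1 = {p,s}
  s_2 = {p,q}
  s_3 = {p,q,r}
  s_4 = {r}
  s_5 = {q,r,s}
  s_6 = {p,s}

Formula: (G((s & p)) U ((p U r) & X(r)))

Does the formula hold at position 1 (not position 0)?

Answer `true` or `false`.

Answer: false

Derivation:
s_0={}: (G((s & p)) U ((p U r) & X(r)))=False G((s & p))=False (s & p)=False s=False p=False ((p U r) & X(r))=False (p U r)=False r=False X(r)=False
s_1={p,s}: (G((s & p)) U ((p U r) & X(r)))=False G((s & p))=False (s & p)=True s=True p=True ((p U r) & X(r))=False (p U r)=True r=False X(r)=False
s_2={p,q}: (G((s & p)) U ((p U r) & X(r)))=True G((s & p))=False (s & p)=False s=False p=True ((p U r) & X(r))=True (p U r)=True r=False X(r)=True
s_3={p,q,r}: (G((s & p)) U ((p U r) & X(r)))=True G((s & p))=False (s & p)=False s=False p=True ((p U r) & X(r))=True (p U r)=True r=True X(r)=True
s_4={r}: (G((s & p)) U ((p U r) & X(r)))=True G((s & p))=False (s & p)=False s=False p=False ((p U r) & X(r))=True (p U r)=True r=True X(r)=True
s_5={q,r,s}: (G((s & p)) U ((p U r) & X(r)))=False G((s & p))=False (s & p)=False s=True p=False ((p U r) & X(r))=False (p U r)=True r=True X(r)=False
s_6={p,s}: (G((s & p)) U ((p U r) & X(r)))=False G((s & p))=True (s & p)=True s=True p=True ((p U r) & X(r))=False (p U r)=False r=False X(r)=False
Evaluating at position 1: result = False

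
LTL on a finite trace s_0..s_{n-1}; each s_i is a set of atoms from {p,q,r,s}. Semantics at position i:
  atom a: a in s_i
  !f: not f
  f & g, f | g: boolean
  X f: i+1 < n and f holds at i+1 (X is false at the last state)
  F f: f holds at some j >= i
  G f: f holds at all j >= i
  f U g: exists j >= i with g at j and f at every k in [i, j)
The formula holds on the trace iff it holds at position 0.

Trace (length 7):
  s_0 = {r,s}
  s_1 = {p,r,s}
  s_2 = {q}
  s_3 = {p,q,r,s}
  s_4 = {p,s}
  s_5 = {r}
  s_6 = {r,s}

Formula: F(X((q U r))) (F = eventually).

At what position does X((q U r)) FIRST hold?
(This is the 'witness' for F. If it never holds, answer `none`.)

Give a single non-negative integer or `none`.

s_0={r,s}: X((q U r))=True (q U r)=True q=False r=True
s_1={p,r,s}: X((q U r))=True (q U r)=True q=False r=True
s_2={q}: X((q U r))=True (q U r)=True q=True r=False
s_3={p,q,r,s}: X((q U r))=False (q U r)=True q=True r=True
s_4={p,s}: X((q U r))=True (q U r)=False q=False r=False
s_5={r}: X((q U r))=True (q U r)=True q=False r=True
s_6={r,s}: X((q U r))=False (q U r)=True q=False r=True
F(X((q U r))) holds; first witness at position 0.

Answer: 0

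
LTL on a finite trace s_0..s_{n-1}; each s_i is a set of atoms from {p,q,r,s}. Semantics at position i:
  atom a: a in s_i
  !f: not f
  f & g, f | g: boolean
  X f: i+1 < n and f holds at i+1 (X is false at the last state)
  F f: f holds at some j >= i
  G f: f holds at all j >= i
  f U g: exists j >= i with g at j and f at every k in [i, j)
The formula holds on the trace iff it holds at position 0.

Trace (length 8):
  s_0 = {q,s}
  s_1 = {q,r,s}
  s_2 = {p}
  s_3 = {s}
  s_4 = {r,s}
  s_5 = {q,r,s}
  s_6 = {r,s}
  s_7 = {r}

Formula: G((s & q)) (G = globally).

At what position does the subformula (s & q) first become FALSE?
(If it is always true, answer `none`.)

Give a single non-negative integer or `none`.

Answer: 2

Derivation:
s_0={q,s}: (s & q)=True s=True q=True
s_1={q,r,s}: (s & q)=True s=True q=True
s_2={p}: (s & q)=False s=False q=False
s_3={s}: (s & q)=False s=True q=False
s_4={r,s}: (s & q)=False s=True q=False
s_5={q,r,s}: (s & q)=True s=True q=True
s_6={r,s}: (s & q)=False s=True q=False
s_7={r}: (s & q)=False s=False q=False
G((s & q)) holds globally = False
First violation at position 2.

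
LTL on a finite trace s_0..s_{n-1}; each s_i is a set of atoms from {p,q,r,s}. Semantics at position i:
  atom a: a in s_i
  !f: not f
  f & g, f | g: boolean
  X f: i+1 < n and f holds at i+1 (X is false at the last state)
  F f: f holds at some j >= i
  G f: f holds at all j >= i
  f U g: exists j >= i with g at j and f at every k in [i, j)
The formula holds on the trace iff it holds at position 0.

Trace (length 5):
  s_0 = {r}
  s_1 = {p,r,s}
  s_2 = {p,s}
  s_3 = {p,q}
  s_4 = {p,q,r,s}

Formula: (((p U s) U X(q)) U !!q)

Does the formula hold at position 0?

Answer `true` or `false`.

Answer: false

Derivation:
s_0={r}: (((p U s) U X(q)) U !!q)=False ((p U s) U X(q))=False (p U s)=False p=False s=False X(q)=False q=False !!q=False !q=True
s_1={p,r,s}: (((p U s) U X(q)) U !!q)=True ((p U s) U X(q))=True (p U s)=True p=True s=True X(q)=False q=False !!q=False !q=True
s_2={p,s}: (((p U s) U X(q)) U !!q)=True ((p U s) U X(q))=True (p U s)=True p=True s=True X(q)=True q=False !!q=False !q=True
s_3={p,q}: (((p U s) U X(q)) U !!q)=True ((p U s) U X(q))=True (p U s)=True p=True s=False X(q)=True q=True !!q=True !q=False
s_4={p,q,r,s}: (((p U s) U X(q)) U !!q)=True ((p U s) U X(q))=False (p U s)=True p=True s=True X(q)=False q=True !!q=True !q=False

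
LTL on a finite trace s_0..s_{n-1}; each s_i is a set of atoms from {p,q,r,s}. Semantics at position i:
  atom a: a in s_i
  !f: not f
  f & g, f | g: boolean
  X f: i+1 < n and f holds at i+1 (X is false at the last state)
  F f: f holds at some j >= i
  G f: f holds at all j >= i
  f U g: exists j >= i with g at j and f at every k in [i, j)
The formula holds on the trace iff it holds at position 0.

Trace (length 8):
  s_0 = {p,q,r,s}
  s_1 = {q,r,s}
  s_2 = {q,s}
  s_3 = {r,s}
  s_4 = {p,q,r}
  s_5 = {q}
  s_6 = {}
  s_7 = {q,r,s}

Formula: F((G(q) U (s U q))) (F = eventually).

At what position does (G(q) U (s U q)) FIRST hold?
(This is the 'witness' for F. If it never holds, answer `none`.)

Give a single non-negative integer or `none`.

Answer: 0

Derivation:
s_0={p,q,r,s}: (G(q) U (s U q))=True G(q)=False q=True (s U q)=True s=True
s_1={q,r,s}: (G(q) U (s U q))=True G(q)=False q=True (s U q)=True s=True
s_2={q,s}: (G(q) U (s U q))=True G(q)=False q=True (s U q)=True s=True
s_3={r,s}: (G(q) U (s U q))=True G(q)=False q=False (s U q)=True s=True
s_4={p,q,r}: (G(q) U (s U q))=True G(q)=False q=True (s U q)=True s=False
s_5={q}: (G(q) U (s U q))=True G(q)=False q=True (s U q)=True s=False
s_6={}: (G(q) U (s U q))=False G(q)=False q=False (s U q)=False s=False
s_7={q,r,s}: (G(q) U (s U q))=True G(q)=True q=True (s U q)=True s=True
F((G(q) U (s U q))) holds; first witness at position 0.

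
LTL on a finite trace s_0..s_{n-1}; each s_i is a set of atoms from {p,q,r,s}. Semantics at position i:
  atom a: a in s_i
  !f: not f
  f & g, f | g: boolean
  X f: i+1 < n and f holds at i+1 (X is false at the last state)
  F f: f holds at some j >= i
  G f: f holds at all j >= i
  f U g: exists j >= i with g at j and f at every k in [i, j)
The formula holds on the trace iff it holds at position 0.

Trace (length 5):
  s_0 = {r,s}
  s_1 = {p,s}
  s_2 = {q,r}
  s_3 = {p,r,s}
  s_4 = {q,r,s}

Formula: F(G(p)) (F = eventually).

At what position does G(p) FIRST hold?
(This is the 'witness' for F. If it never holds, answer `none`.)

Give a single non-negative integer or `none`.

Answer: none

Derivation:
s_0={r,s}: G(p)=False p=False
s_1={p,s}: G(p)=False p=True
s_2={q,r}: G(p)=False p=False
s_3={p,r,s}: G(p)=False p=True
s_4={q,r,s}: G(p)=False p=False
F(G(p)) does not hold (no witness exists).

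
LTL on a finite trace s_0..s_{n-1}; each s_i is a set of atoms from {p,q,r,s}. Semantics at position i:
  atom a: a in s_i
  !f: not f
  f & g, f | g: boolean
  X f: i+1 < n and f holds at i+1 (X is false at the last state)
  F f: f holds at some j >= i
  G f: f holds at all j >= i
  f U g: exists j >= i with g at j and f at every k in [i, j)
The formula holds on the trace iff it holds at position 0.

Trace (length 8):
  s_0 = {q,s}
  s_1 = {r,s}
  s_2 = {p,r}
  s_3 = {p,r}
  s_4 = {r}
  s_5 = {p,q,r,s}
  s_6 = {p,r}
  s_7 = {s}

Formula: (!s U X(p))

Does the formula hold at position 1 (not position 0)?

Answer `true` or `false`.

Answer: true

Derivation:
s_0={q,s}: (!s U X(p))=False !s=False s=True X(p)=False p=False
s_1={r,s}: (!s U X(p))=True !s=False s=True X(p)=True p=False
s_2={p,r}: (!s U X(p))=True !s=True s=False X(p)=True p=True
s_3={p,r}: (!s U X(p))=True !s=True s=False X(p)=False p=True
s_4={r}: (!s U X(p))=True !s=True s=False X(p)=True p=False
s_5={p,q,r,s}: (!s U X(p))=True !s=False s=True X(p)=True p=True
s_6={p,r}: (!s U X(p))=False !s=True s=False X(p)=False p=True
s_7={s}: (!s U X(p))=False !s=False s=True X(p)=False p=False
Evaluating at position 1: result = True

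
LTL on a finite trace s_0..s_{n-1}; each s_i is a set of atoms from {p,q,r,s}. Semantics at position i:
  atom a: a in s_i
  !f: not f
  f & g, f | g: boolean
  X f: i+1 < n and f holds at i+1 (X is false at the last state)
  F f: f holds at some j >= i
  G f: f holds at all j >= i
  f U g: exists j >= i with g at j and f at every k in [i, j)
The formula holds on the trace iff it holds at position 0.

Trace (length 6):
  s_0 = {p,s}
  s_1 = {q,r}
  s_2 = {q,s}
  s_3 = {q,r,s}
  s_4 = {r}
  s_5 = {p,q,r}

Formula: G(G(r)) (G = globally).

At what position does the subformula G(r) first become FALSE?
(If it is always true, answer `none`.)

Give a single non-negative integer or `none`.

Answer: 0

Derivation:
s_0={p,s}: G(r)=False r=False
s_1={q,r}: G(r)=False r=True
s_2={q,s}: G(r)=False r=False
s_3={q,r,s}: G(r)=True r=True
s_4={r}: G(r)=True r=True
s_5={p,q,r}: G(r)=True r=True
G(G(r)) holds globally = False
First violation at position 0.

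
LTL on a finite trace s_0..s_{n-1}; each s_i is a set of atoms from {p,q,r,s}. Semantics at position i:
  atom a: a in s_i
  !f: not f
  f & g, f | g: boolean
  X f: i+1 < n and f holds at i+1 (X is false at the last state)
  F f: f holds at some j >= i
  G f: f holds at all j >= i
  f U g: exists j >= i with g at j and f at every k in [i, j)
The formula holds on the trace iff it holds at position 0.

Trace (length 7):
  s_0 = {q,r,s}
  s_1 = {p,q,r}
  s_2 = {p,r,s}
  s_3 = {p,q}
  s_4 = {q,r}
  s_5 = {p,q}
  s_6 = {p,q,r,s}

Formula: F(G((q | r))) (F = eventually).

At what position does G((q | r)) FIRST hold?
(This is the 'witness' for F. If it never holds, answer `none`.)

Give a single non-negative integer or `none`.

s_0={q,r,s}: G((q | r))=True (q | r)=True q=True r=True
s_1={p,q,r}: G((q | r))=True (q | r)=True q=True r=True
s_2={p,r,s}: G((q | r))=True (q | r)=True q=False r=True
s_3={p,q}: G((q | r))=True (q | r)=True q=True r=False
s_4={q,r}: G((q | r))=True (q | r)=True q=True r=True
s_5={p,q}: G((q | r))=True (q | r)=True q=True r=False
s_6={p,q,r,s}: G((q | r))=True (q | r)=True q=True r=True
F(G((q | r))) holds; first witness at position 0.

Answer: 0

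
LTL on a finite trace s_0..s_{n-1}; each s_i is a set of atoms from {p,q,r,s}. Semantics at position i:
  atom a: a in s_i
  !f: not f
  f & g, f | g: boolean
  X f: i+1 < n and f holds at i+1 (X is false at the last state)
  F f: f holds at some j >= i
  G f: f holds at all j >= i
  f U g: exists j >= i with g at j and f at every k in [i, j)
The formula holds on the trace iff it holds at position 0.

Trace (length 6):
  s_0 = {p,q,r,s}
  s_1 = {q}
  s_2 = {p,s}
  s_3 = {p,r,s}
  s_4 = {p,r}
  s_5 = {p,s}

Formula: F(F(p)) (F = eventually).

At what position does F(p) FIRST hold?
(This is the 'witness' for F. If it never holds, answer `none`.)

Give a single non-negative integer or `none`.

Answer: 0

Derivation:
s_0={p,q,r,s}: F(p)=True p=True
s_1={q}: F(p)=True p=False
s_2={p,s}: F(p)=True p=True
s_3={p,r,s}: F(p)=True p=True
s_4={p,r}: F(p)=True p=True
s_5={p,s}: F(p)=True p=True
F(F(p)) holds; first witness at position 0.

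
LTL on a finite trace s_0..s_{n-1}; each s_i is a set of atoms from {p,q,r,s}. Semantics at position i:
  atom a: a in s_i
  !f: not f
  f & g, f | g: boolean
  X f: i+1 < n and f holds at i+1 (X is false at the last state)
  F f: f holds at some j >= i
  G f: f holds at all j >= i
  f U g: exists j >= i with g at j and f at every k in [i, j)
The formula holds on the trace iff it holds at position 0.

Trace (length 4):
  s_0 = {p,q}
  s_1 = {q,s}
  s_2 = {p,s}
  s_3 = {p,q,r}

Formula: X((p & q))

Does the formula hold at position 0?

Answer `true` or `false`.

Answer: false

Derivation:
s_0={p,q}: X((p & q))=False (p & q)=True p=True q=True
s_1={q,s}: X((p & q))=False (p & q)=False p=False q=True
s_2={p,s}: X((p & q))=True (p & q)=False p=True q=False
s_3={p,q,r}: X((p & q))=False (p & q)=True p=True q=True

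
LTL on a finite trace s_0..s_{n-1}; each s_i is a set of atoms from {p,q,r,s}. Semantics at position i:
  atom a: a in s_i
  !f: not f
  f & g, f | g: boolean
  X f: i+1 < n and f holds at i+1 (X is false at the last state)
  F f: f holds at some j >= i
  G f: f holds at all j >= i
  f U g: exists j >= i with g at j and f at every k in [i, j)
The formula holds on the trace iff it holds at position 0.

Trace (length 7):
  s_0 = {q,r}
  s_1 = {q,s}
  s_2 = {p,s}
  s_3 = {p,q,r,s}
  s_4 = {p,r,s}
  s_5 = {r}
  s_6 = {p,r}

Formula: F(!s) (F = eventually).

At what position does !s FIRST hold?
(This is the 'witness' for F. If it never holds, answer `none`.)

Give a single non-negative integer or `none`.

s_0={q,r}: !s=True s=False
s_1={q,s}: !s=False s=True
s_2={p,s}: !s=False s=True
s_3={p,q,r,s}: !s=False s=True
s_4={p,r,s}: !s=False s=True
s_5={r}: !s=True s=False
s_6={p,r}: !s=True s=False
F(!s) holds; first witness at position 0.

Answer: 0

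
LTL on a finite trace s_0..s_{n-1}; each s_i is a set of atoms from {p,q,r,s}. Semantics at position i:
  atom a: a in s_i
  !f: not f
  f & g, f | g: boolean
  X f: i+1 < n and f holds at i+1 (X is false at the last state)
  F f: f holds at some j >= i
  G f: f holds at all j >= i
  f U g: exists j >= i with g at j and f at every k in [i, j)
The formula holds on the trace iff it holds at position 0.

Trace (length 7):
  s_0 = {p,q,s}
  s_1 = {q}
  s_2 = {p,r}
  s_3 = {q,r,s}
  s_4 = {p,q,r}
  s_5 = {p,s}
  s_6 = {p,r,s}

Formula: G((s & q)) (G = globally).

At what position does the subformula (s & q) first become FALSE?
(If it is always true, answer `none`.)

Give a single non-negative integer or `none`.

s_0={p,q,s}: (s & q)=True s=True q=True
s_1={q}: (s & q)=False s=False q=True
s_2={p,r}: (s & q)=False s=False q=False
s_3={q,r,s}: (s & q)=True s=True q=True
s_4={p,q,r}: (s & q)=False s=False q=True
s_5={p,s}: (s & q)=False s=True q=False
s_6={p,r,s}: (s & q)=False s=True q=False
G((s & q)) holds globally = False
First violation at position 1.

Answer: 1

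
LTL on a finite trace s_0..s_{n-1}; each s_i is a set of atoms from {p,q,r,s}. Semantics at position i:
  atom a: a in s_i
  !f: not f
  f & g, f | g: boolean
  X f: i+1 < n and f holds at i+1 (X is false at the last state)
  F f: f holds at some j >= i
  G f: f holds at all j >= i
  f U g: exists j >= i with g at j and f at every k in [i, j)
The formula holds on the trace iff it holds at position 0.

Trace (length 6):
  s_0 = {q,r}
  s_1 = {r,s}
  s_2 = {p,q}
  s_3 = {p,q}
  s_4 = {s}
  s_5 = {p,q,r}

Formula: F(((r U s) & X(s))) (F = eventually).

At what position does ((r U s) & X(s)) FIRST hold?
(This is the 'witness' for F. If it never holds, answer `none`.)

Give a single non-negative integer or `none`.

Answer: 0

Derivation:
s_0={q,r}: ((r U s) & X(s))=True (r U s)=True r=True s=False X(s)=True
s_1={r,s}: ((r U s) & X(s))=False (r U s)=True r=True s=True X(s)=False
s_2={p,q}: ((r U s) & X(s))=False (r U s)=False r=False s=False X(s)=False
s_3={p,q}: ((r U s) & X(s))=False (r U s)=False r=False s=False X(s)=True
s_4={s}: ((r U s) & X(s))=False (r U s)=True r=False s=True X(s)=False
s_5={p,q,r}: ((r U s) & X(s))=False (r U s)=False r=True s=False X(s)=False
F(((r U s) & X(s))) holds; first witness at position 0.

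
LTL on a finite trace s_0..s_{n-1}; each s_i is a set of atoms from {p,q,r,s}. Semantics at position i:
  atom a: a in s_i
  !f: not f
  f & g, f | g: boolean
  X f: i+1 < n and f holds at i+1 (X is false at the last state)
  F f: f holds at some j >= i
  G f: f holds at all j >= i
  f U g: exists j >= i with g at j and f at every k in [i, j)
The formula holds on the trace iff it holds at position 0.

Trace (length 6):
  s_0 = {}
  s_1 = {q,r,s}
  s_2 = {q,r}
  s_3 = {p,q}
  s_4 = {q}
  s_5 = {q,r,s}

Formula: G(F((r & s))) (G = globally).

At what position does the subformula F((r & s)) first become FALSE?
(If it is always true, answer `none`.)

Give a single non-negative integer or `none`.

Answer: none

Derivation:
s_0={}: F((r & s))=True (r & s)=False r=False s=False
s_1={q,r,s}: F((r & s))=True (r & s)=True r=True s=True
s_2={q,r}: F((r & s))=True (r & s)=False r=True s=False
s_3={p,q}: F((r & s))=True (r & s)=False r=False s=False
s_4={q}: F((r & s))=True (r & s)=False r=False s=False
s_5={q,r,s}: F((r & s))=True (r & s)=True r=True s=True
G(F((r & s))) holds globally = True
No violation — formula holds at every position.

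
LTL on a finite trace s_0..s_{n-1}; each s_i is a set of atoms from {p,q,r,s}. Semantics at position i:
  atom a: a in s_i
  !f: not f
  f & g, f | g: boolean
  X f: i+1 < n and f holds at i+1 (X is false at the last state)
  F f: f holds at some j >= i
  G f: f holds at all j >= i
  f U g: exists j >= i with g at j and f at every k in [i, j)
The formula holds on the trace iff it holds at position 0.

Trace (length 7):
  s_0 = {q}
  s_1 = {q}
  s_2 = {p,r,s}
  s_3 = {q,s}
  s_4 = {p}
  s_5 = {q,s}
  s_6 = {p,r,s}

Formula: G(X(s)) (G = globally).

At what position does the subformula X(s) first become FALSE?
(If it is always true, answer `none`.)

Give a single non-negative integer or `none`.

Answer: 0

Derivation:
s_0={q}: X(s)=False s=False
s_1={q}: X(s)=True s=False
s_2={p,r,s}: X(s)=True s=True
s_3={q,s}: X(s)=False s=True
s_4={p}: X(s)=True s=False
s_5={q,s}: X(s)=True s=True
s_6={p,r,s}: X(s)=False s=True
G(X(s)) holds globally = False
First violation at position 0.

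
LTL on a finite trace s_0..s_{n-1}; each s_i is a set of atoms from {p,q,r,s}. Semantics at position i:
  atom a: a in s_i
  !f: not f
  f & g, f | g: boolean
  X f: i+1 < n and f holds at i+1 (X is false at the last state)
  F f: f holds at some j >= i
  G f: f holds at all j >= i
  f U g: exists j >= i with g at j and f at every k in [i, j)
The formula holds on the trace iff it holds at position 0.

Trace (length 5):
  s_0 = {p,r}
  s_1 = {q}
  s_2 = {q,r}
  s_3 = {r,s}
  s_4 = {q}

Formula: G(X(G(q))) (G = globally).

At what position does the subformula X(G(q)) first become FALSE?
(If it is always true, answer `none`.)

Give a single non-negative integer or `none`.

Answer: 0

Derivation:
s_0={p,r}: X(G(q))=False G(q)=False q=False
s_1={q}: X(G(q))=False G(q)=False q=True
s_2={q,r}: X(G(q))=False G(q)=False q=True
s_3={r,s}: X(G(q))=True G(q)=False q=False
s_4={q}: X(G(q))=False G(q)=True q=True
G(X(G(q))) holds globally = False
First violation at position 0.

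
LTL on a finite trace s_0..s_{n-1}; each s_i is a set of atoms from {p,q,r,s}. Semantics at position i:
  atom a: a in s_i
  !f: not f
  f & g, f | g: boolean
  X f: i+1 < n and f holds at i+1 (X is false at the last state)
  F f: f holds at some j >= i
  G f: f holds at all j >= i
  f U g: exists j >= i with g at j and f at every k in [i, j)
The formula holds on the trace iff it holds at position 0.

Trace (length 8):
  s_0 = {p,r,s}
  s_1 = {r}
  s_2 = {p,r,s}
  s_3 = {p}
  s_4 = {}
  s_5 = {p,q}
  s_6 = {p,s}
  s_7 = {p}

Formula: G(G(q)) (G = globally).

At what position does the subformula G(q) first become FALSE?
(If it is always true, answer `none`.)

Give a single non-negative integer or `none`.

Answer: 0

Derivation:
s_0={p,r,s}: G(q)=False q=False
s_1={r}: G(q)=False q=False
s_2={p,r,s}: G(q)=False q=False
s_3={p}: G(q)=False q=False
s_4={}: G(q)=False q=False
s_5={p,q}: G(q)=False q=True
s_6={p,s}: G(q)=False q=False
s_7={p}: G(q)=False q=False
G(G(q)) holds globally = False
First violation at position 0.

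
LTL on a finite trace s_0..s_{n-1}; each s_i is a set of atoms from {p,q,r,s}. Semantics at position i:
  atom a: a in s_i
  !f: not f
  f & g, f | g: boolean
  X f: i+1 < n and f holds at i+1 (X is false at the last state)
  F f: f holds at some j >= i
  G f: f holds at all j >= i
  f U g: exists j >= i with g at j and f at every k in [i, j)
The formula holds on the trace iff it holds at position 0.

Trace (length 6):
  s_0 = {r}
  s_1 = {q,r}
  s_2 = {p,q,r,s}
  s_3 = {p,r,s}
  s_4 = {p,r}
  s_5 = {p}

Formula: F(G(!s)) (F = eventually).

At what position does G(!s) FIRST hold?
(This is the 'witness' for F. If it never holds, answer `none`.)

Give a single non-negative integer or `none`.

s_0={r}: G(!s)=False !s=True s=False
s_1={q,r}: G(!s)=False !s=True s=False
s_2={p,q,r,s}: G(!s)=False !s=False s=True
s_3={p,r,s}: G(!s)=False !s=False s=True
s_4={p,r}: G(!s)=True !s=True s=False
s_5={p}: G(!s)=True !s=True s=False
F(G(!s)) holds; first witness at position 4.

Answer: 4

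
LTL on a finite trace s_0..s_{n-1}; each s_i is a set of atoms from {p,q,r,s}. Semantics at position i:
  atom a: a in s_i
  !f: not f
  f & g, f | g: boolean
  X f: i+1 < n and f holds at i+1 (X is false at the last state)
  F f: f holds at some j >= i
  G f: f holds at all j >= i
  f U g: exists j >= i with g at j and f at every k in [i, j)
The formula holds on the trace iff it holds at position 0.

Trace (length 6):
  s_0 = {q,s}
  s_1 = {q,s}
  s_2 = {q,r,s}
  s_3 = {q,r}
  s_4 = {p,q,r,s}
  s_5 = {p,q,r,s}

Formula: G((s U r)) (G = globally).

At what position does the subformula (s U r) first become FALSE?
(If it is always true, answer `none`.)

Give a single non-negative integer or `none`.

Answer: none

Derivation:
s_0={q,s}: (s U r)=True s=True r=False
s_1={q,s}: (s U r)=True s=True r=False
s_2={q,r,s}: (s U r)=True s=True r=True
s_3={q,r}: (s U r)=True s=False r=True
s_4={p,q,r,s}: (s U r)=True s=True r=True
s_5={p,q,r,s}: (s U r)=True s=True r=True
G((s U r)) holds globally = True
No violation — formula holds at every position.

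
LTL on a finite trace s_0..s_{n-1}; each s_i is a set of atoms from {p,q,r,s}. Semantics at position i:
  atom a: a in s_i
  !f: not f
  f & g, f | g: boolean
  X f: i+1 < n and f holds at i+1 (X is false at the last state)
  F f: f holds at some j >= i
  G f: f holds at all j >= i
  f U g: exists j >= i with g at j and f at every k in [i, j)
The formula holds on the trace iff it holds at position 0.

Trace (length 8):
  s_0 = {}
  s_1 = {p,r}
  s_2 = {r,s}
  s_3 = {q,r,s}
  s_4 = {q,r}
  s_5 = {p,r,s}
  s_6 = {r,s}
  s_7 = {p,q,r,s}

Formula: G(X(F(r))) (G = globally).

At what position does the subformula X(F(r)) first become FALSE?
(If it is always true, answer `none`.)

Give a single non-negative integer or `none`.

Answer: 7

Derivation:
s_0={}: X(F(r))=True F(r)=True r=False
s_1={p,r}: X(F(r))=True F(r)=True r=True
s_2={r,s}: X(F(r))=True F(r)=True r=True
s_3={q,r,s}: X(F(r))=True F(r)=True r=True
s_4={q,r}: X(F(r))=True F(r)=True r=True
s_5={p,r,s}: X(F(r))=True F(r)=True r=True
s_6={r,s}: X(F(r))=True F(r)=True r=True
s_7={p,q,r,s}: X(F(r))=False F(r)=True r=True
G(X(F(r))) holds globally = False
First violation at position 7.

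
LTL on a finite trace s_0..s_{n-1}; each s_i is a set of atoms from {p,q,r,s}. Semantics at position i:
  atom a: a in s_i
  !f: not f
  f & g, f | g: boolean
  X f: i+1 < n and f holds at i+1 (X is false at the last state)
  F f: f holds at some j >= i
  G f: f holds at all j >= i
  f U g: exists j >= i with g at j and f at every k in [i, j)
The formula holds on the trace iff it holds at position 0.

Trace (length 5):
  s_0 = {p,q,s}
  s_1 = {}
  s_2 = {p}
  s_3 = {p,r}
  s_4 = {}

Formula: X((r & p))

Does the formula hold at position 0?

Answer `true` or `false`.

Answer: false

Derivation:
s_0={p,q,s}: X((r & p))=False (r & p)=False r=False p=True
s_1={}: X((r & p))=False (r & p)=False r=False p=False
s_2={p}: X((r & p))=True (r & p)=False r=False p=True
s_3={p,r}: X((r & p))=False (r & p)=True r=True p=True
s_4={}: X((r & p))=False (r & p)=False r=False p=False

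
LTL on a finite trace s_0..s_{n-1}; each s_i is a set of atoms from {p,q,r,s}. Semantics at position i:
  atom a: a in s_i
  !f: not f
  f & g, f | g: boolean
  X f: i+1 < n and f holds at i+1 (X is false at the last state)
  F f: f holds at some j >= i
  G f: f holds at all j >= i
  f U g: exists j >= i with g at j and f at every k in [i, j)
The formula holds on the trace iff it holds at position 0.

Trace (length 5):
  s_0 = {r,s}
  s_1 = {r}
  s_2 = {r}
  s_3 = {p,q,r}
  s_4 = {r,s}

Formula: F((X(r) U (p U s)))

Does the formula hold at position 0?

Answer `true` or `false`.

s_0={r,s}: F((X(r) U (p U s)))=True (X(r) U (p U s))=True X(r)=True r=True (p U s)=True p=False s=True
s_1={r}: F((X(r) U (p U s)))=True (X(r) U (p U s))=True X(r)=True r=True (p U s)=False p=False s=False
s_2={r}: F((X(r) U (p U s)))=True (X(r) U (p U s))=True X(r)=True r=True (p U s)=False p=False s=False
s_3={p,q,r}: F((X(r) U (p U s)))=True (X(r) U (p U s))=True X(r)=True r=True (p U s)=True p=True s=False
s_4={r,s}: F((X(r) U (p U s)))=True (X(r) U (p U s))=True X(r)=False r=True (p U s)=True p=False s=True

Answer: true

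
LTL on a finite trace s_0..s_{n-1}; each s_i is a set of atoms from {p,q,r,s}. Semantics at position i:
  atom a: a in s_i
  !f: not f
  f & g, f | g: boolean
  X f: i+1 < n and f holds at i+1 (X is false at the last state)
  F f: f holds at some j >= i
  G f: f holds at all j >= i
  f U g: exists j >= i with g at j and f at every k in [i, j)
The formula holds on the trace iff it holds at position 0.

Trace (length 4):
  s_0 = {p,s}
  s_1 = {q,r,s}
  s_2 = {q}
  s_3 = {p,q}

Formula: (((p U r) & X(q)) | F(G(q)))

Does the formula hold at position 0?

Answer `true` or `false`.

s_0={p,s}: (((p U r) & X(q)) | F(G(q)))=True ((p U r) & X(q))=True (p U r)=True p=True r=False X(q)=True q=False F(G(q))=True G(q)=False
s_1={q,r,s}: (((p U r) & X(q)) | F(G(q)))=True ((p U r) & X(q))=True (p U r)=True p=False r=True X(q)=True q=True F(G(q))=True G(q)=True
s_2={q}: (((p U r) & X(q)) | F(G(q)))=True ((p U r) & X(q))=False (p U r)=False p=False r=False X(q)=True q=True F(G(q))=True G(q)=True
s_3={p,q}: (((p U r) & X(q)) | F(G(q)))=True ((p U r) & X(q))=False (p U r)=False p=True r=False X(q)=False q=True F(G(q))=True G(q)=True

Answer: true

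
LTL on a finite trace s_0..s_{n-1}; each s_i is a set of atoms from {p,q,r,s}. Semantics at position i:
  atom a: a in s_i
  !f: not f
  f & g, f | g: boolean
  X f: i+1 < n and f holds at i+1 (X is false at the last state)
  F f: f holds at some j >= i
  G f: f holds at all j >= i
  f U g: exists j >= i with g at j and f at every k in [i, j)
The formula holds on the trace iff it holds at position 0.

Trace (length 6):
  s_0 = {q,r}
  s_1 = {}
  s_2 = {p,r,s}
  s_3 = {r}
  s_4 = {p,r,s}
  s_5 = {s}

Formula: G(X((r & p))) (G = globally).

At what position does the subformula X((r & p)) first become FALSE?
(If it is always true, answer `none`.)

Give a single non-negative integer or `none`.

Answer: 0

Derivation:
s_0={q,r}: X((r & p))=False (r & p)=False r=True p=False
s_1={}: X((r & p))=True (r & p)=False r=False p=False
s_2={p,r,s}: X((r & p))=False (r & p)=True r=True p=True
s_3={r}: X((r & p))=True (r & p)=False r=True p=False
s_4={p,r,s}: X((r & p))=False (r & p)=True r=True p=True
s_5={s}: X((r & p))=False (r & p)=False r=False p=False
G(X((r & p))) holds globally = False
First violation at position 0.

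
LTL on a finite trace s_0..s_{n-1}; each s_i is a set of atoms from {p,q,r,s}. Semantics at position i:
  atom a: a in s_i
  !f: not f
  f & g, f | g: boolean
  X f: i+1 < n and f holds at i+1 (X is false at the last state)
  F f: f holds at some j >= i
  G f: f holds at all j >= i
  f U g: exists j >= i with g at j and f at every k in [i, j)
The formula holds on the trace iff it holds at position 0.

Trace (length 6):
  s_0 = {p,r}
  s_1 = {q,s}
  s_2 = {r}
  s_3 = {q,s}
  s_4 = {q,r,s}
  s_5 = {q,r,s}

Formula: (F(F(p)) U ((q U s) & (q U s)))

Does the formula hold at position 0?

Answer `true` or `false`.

Answer: true

Derivation:
s_0={p,r}: (F(F(p)) U ((q U s) & (q U s)))=True F(F(p))=True F(p)=True p=True ((q U s) & (q U s))=False (q U s)=False q=False s=False
s_1={q,s}: (F(F(p)) U ((q U s) & (q U s)))=True F(F(p))=False F(p)=False p=False ((q U s) & (q U s))=True (q U s)=True q=True s=True
s_2={r}: (F(F(p)) U ((q U s) & (q U s)))=False F(F(p))=False F(p)=False p=False ((q U s) & (q U s))=False (q U s)=False q=False s=False
s_3={q,s}: (F(F(p)) U ((q U s) & (q U s)))=True F(F(p))=False F(p)=False p=False ((q U s) & (q U s))=True (q U s)=True q=True s=True
s_4={q,r,s}: (F(F(p)) U ((q U s) & (q U s)))=True F(F(p))=False F(p)=False p=False ((q U s) & (q U s))=True (q U s)=True q=True s=True
s_5={q,r,s}: (F(F(p)) U ((q U s) & (q U s)))=True F(F(p))=False F(p)=False p=False ((q U s) & (q U s))=True (q U s)=True q=True s=True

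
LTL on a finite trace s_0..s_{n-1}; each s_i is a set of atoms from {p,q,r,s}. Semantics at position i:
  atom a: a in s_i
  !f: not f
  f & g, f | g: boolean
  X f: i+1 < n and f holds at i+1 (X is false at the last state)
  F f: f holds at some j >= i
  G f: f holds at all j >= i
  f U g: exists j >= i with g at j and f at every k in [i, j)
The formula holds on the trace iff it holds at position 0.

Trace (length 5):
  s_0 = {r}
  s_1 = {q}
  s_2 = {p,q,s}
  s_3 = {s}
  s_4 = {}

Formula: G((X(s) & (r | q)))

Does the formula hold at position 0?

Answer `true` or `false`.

s_0={r}: G((X(s) & (r | q)))=False (X(s) & (r | q))=False X(s)=False s=False (r | q)=True r=True q=False
s_1={q}: G((X(s) & (r | q)))=False (X(s) & (r | q))=True X(s)=True s=False (r | q)=True r=False q=True
s_2={p,q,s}: G((X(s) & (r | q)))=False (X(s) & (r | q))=True X(s)=True s=True (r | q)=True r=False q=True
s_3={s}: G((X(s) & (r | q)))=False (X(s) & (r | q))=False X(s)=False s=True (r | q)=False r=False q=False
s_4={}: G((X(s) & (r | q)))=False (X(s) & (r | q))=False X(s)=False s=False (r | q)=False r=False q=False

Answer: false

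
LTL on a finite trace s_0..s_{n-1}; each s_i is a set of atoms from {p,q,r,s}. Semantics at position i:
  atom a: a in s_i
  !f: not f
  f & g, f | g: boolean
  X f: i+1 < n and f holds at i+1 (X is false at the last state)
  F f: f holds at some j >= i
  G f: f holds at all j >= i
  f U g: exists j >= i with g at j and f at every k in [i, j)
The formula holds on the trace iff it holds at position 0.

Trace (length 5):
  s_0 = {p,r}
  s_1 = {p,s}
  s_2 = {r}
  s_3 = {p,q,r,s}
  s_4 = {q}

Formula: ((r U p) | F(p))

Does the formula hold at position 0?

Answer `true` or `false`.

s_0={p,r}: ((r U p) | F(p))=True (r U p)=True r=True p=True F(p)=True
s_1={p,s}: ((r U p) | F(p))=True (r U p)=True r=False p=True F(p)=True
s_2={r}: ((r U p) | F(p))=True (r U p)=True r=True p=False F(p)=True
s_3={p,q,r,s}: ((r U p) | F(p))=True (r U p)=True r=True p=True F(p)=True
s_4={q}: ((r U p) | F(p))=False (r U p)=False r=False p=False F(p)=False

Answer: true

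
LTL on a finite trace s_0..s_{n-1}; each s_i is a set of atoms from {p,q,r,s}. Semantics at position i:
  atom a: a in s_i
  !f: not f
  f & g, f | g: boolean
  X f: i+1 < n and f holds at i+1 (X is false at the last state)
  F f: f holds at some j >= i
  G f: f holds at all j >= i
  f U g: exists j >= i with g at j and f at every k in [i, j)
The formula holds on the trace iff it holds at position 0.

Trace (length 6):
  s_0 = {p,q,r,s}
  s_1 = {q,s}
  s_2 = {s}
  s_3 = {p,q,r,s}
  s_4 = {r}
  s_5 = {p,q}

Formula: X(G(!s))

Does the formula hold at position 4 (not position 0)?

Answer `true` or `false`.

Answer: true

Derivation:
s_0={p,q,r,s}: X(G(!s))=False G(!s)=False !s=False s=True
s_1={q,s}: X(G(!s))=False G(!s)=False !s=False s=True
s_2={s}: X(G(!s))=False G(!s)=False !s=False s=True
s_3={p,q,r,s}: X(G(!s))=True G(!s)=False !s=False s=True
s_4={r}: X(G(!s))=True G(!s)=True !s=True s=False
s_5={p,q}: X(G(!s))=False G(!s)=True !s=True s=False
Evaluating at position 4: result = True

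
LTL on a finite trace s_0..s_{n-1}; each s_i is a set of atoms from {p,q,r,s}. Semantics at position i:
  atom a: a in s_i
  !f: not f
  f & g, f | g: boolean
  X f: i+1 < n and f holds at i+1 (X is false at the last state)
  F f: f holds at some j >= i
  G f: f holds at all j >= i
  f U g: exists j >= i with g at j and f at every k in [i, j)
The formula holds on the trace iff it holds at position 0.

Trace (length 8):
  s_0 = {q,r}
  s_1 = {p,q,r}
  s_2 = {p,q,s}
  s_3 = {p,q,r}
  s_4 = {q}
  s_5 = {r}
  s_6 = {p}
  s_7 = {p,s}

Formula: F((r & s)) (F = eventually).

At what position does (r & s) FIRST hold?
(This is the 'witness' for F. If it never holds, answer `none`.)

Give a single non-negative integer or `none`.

Answer: none

Derivation:
s_0={q,r}: (r & s)=False r=True s=False
s_1={p,q,r}: (r & s)=False r=True s=False
s_2={p,q,s}: (r & s)=False r=False s=True
s_3={p,q,r}: (r & s)=False r=True s=False
s_4={q}: (r & s)=False r=False s=False
s_5={r}: (r & s)=False r=True s=False
s_6={p}: (r & s)=False r=False s=False
s_7={p,s}: (r & s)=False r=False s=True
F((r & s)) does not hold (no witness exists).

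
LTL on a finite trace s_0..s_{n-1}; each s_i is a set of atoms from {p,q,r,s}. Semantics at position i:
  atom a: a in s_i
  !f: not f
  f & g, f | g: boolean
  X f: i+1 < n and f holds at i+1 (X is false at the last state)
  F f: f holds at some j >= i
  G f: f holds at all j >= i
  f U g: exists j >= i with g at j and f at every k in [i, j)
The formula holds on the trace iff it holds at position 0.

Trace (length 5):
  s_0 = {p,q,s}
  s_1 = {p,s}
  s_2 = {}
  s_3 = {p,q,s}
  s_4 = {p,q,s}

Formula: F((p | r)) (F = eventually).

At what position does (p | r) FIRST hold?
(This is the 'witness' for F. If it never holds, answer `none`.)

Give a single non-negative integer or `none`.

s_0={p,q,s}: (p | r)=True p=True r=False
s_1={p,s}: (p | r)=True p=True r=False
s_2={}: (p | r)=False p=False r=False
s_3={p,q,s}: (p | r)=True p=True r=False
s_4={p,q,s}: (p | r)=True p=True r=False
F((p | r)) holds; first witness at position 0.

Answer: 0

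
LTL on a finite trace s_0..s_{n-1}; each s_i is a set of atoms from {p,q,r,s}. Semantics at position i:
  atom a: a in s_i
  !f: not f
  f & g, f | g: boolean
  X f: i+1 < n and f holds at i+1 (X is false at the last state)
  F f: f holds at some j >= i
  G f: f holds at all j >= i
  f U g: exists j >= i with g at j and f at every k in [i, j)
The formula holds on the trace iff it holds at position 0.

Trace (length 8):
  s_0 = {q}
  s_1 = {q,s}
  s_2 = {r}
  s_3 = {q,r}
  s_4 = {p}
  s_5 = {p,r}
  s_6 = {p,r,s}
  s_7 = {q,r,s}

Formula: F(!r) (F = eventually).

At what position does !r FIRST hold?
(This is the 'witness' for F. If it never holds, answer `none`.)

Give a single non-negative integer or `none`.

s_0={q}: !r=True r=False
s_1={q,s}: !r=True r=False
s_2={r}: !r=False r=True
s_3={q,r}: !r=False r=True
s_4={p}: !r=True r=False
s_5={p,r}: !r=False r=True
s_6={p,r,s}: !r=False r=True
s_7={q,r,s}: !r=False r=True
F(!r) holds; first witness at position 0.

Answer: 0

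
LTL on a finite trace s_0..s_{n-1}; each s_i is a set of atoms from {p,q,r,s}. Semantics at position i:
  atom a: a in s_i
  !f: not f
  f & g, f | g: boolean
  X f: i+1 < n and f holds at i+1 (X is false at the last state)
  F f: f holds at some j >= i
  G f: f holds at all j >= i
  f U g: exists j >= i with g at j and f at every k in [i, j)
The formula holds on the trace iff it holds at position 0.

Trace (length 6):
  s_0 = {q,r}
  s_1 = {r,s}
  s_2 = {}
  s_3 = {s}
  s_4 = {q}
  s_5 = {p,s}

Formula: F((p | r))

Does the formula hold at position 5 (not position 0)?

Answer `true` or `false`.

s_0={q,r}: F((p | r))=True (p | r)=True p=False r=True
s_1={r,s}: F((p | r))=True (p | r)=True p=False r=True
s_2={}: F((p | r))=True (p | r)=False p=False r=False
s_3={s}: F((p | r))=True (p | r)=False p=False r=False
s_4={q}: F((p | r))=True (p | r)=False p=False r=False
s_5={p,s}: F((p | r))=True (p | r)=True p=True r=False
Evaluating at position 5: result = True

Answer: true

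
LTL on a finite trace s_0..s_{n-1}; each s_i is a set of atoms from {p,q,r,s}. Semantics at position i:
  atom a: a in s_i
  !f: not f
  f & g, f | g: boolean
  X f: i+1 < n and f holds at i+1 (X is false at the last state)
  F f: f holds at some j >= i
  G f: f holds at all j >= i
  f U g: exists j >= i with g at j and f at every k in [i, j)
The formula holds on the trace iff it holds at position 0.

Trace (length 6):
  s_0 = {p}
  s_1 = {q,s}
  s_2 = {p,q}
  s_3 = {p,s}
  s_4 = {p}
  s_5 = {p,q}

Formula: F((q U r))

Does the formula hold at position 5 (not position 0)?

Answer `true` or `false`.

s_0={p}: F((q U r))=False (q U r)=False q=False r=False
s_1={q,s}: F((q U r))=False (q U r)=False q=True r=False
s_2={p,q}: F((q U r))=False (q U r)=False q=True r=False
s_3={p,s}: F((q U r))=False (q U r)=False q=False r=False
s_4={p}: F((q U r))=False (q U r)=False q=False r=False
s_5={p,q}: F((q U r))=False (q U r)=False q=True r=False
Evaluating at position 5: result = False

Answer: false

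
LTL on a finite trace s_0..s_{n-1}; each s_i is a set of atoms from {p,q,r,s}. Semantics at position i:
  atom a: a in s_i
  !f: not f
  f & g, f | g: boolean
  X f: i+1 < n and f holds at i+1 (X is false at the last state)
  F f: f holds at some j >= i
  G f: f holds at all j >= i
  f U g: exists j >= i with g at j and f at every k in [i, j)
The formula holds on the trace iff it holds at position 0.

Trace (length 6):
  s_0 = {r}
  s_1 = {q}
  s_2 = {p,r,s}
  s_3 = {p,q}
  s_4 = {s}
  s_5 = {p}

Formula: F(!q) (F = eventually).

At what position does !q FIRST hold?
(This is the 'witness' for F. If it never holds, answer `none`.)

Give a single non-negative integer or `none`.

Answer: 0

Derivation:
s_0={r}: !q=True q=False
s_1={q}: !q=False q=True
s_2={p,r,s}: !q=True q=False
s_3={p,q}: !q=False q=True
s_4={s}: !q=True q=False
s_5={p}: !q=True q=False
F(!q) holds; first witness at position 0.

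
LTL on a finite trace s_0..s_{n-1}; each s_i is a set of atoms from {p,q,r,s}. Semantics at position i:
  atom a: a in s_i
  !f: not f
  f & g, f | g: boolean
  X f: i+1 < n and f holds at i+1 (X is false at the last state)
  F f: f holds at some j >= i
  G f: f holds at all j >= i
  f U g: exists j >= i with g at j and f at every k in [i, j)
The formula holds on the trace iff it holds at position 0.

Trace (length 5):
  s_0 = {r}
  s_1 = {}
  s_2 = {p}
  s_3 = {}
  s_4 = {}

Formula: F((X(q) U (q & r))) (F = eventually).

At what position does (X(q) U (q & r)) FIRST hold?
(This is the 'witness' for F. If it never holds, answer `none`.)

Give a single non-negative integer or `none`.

Answer: none

Derivation:
s_0={r}: (X(q) U (q & r))=False X(q)=False q=False (q & r)=False r=True
s_1={}: (X(q) U (q & r))=False X(q)=False q=False (q & r)=False r=False
s_2={p}: (X(q) U (q & r))=False X(q)=False q=False (q & r)=False r=False
s_3={}: (X(q) U (q & r))=False X(q)=False q=False (q & r)=False r=False
s_4={}: (X(q) U (q & r))=False X(q)=False q=False (q & r)=False r=False
F((X(q) U (q & r))) does not hold (no witness exists).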